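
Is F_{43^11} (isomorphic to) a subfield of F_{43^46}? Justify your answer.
No: F_{43^11} is not a subfield of F_{43^46}

F_{p^m} embeds in F_{p^n} iff m | n. Here 11 ∤ 46 (since 46 = 4·11 + 2 with remainder 2 ≠ 0), so F_{43^11} is not a subfield of F_{43^46}. Equivalently: if it were, the tower law would give 11 = [F_{43^11}:F_43] dividing [F_{43^46}:F_43] = 46, contradiction.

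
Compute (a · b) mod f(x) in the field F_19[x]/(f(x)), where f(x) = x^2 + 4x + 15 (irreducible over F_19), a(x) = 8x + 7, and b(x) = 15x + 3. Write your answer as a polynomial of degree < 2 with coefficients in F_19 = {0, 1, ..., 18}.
a · b ≡ 10x + 7 (mod f(x))

Multiply in F_19[x]: a(x)·b(x) = (8x + 7)·(15x + 3) = 6x^2 + 15x + 2. This has degree ≥ 2, so divide by f(x) over F_19: 6x^2 + 15x + 2 = (6)·(x^2 + 4x + 15) + (10x + 7). Hence a·b ≡ 10x + 7 (mod f). (F_19[x]/(f) is a field with 19^2 = 361 elements since f is irreducible of degree 2.)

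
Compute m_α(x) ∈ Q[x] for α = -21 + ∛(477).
m_α(x) = x^3 + 63x^2 + 1323x + 8784

Set β = α + 21 = ∛(477), so β^3 = 477. Then (α + 21)^3 - 477 = 0, i.e. α is a root of g(x) = (x + 21)^3 - 477 = x^3 + 63x^2 + 1323x + 8784. Since g(x) = h(x + 21) where h(x) = x^3 - 477, and h is irreducible over Q (because 477 is not a perfect cube, so h has no rational root, and a monic cubic with no rational root is irreducible), g is also irreducible (irreducibility is preserved under the substitution x → x + 21). Hence m_α(x) = x^3 + 63x^2 + 1323x + 8784.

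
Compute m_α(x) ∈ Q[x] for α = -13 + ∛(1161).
m_α(x) = x^3 + 39x^2 + 507x + 1036

Set β = α + 13 = ∛(1161), so β^3 = 1161. Then (α + 13)^3 - 1161 = 0, i.e. α is a root of g(x) = (x + 13)^3 - 1161 = x^3 + 39x^2 + 507x + 1036. Since g(x) = h(x + 13) where h(x) = x^3 - 1161, and h is irreducible over Q (because 1161 is not a perfect cube, so h has no rational root, and a monic cubic with no rational root is irreducible), g is also irreducible (irreducibility is preserved under the substitution x → x + 13). Hence m_α(x) = x^3 + 39x^2 + 507x + 1036.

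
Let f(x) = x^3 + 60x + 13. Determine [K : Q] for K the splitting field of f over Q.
[K : Q] = 6

By the rational root test, any rational root of the monic integer polynomial f(x) = x^3 + 60x + 13 must be an integer dividing the constant term 13, i.e. one of ±{1, 13}. Evaluating: f(1) = 74, f(-1) = -48, f(13) = 2990, f(-13) = -2964; none is 0, so f has no rational root and is therefore irreducible over Q (a cubic with no linear factor over a field is irreducible). For an irreducible cubic, the Galois group is A_3 or S_3 according as the discriminant disc(f) = -4a^3 - 27b^2 = -4·(60)^3 - 27·(13)^2 = -868563 is or is not a square in Q. Here disc(f) = -868563 is not a perfect square in Q, so the Galois group of f over Q is not contained in A_3 and must be all of S_3. The splitting field has degree |S_3| = 6 over Q, so [K : Q] = 6.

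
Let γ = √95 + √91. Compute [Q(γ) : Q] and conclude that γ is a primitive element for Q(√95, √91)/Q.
[Q(γ) : Q] = 4 (equivalently, Q(γ) = Q(√95, √91))

Obviously Q(γ) ⊆ Q(√95, √91), and [Q(√95, √91):Q] = 4 (since 95, 91 are distinct squarefree integers > 1 with 8645 not a perfect square). To show equality we compute the minimal polynomial of γ. From γ = √95 + √91: γ^2 = 95 + 2√(8645) + 91 = 186 + 2√(8645), so γ^2 - 186 = 2√(8645); squaring, (γ^2 - 186)^2 = 4·8645, i.e. γ^4 - 372γ^2 + 34596 - 34580 = 0, i.e. γ^4 - 372γ^2 + 16 = 0. So γ is a root of x^4 - 372x^2 + 16. This polynomial is irreducible over Q: it has no rational root (each ±√95 ± √91 is irrational), and any factorization into two quadratics over Q would force √(8645) ∈ Q (pairing opposite roots) or √95, √91 ∈ Q (other pairings), all impossible. Hence [Q(γ):Q] = 4 = [Q(√95, √91):Q], so Q(γ) = Q(√95, √91).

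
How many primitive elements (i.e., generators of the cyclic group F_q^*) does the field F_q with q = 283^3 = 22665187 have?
There are φ(22665186) = 7273152 primitive elements

F_q^* is cyclic of order q - 1 = 22665186. A cyclic group of order m has exactly φ(m) generators. Here m = 22665186 = 2 · 3^2 · 47 · 73 · 367, so the number of primitive elements is φ(22665186) = 7273152.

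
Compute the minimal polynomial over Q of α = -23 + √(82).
m_α(x) = x^2 + 46x + 447

From α + 23 = √(82), squaring gives (α + 23)^2 = 82, i.e. α^2 + 46α + 529 = 82, so α^2 + 46α + 447 = 0. The discriminant of x^2 + 46x + 447 is (46)^2 - 4·(447) = 2116 - 1788 = 328, and 4·(82) is not a perfect square in Q since 82 is squarefree and ≠ 1. Hence x^2 + 46x + 447 is irreducible over Q and is the minimal polynomial of α.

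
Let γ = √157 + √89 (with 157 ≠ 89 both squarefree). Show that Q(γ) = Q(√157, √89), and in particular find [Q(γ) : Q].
[Q(γ) : Q] = 4 (equivalently, Q(γ) = Q(√157, √89))

Obviously Q(γ) ⊆ Q(√157, √89), and [Q(√157, √89):Q] = 4 (since 157, 89 are distinct squarefree integers > 1 with 13973 not a perfect square). To show equality we compute the minimal polynomial of γ. From γ = √157 + √89: γ^2 = 157 + 2√(13973) + 89 = 246 + 2√(13973), so γ^2 - 246 = 2√(13973); squaring, (γ^2 - 246)^2 = 4·13973, i.e. γ^4 - 492γ^2 + 60516 - 55892 = 0, i.e. γ^4 - 492γ^2 + 4624 = 0. So γ is a root of x^4 - 492x^2 + 4624. This polynomial is irreducible over Q: it has no rational root (each ±√157 ± √89 is irrational), and any factorization into two quadratics over Q would force √(13973) ∈ Q (pairing opposite roots) or √157, √89 ∈ Q (other pairings), all impossible. Hence [Q(γ):Q] = 4 = [Q(√157, √89):Q], so Q(γ) = Q(√157, √89).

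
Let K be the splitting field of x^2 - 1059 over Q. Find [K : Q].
[K : Q] = 2

f(x) = x^2 - 1059 factors as (x - √1059)(x + √1059). The splitting field is K = Q(√1059). Since 1059 is squarefree and > 1, it is not a perfect square, so x^2 - 1059 is irreducible over Q and [Q(√1059) : Q] = 2. Hence [K : Q] = 2.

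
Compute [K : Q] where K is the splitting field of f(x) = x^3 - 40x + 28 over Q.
[K : Q] = 6

By the rational root test, any rational root of the monic integer polynomial f(x) = x^3 - 40x + 28 must be an integer dividing the constant term 28, i.e. one of ±{1, 2, 4, 7, 14, 28}. Evaluating: f(1) = -11, f(-1) = 67, f(2) = -44, f(-2) = 100, f(4) = -68, f(-4) = 124, f(7) = 91, f(-7) = -35, f(14) = 2212, f(-14) = -2156, f(28) = 20860, f(-28) = -20804; none is 0, so f has no rational root and is therefore irreducible over Q (a cubic with no linear factor over a field is irreducible). For an irreducible cubic, the Galois group is A_3 or S_3 according as the discriminant disc(f) = -4a^3 - 27b^2 = -4·(-40)^3 - 27·(28)^2 = 234832 is or is not a square in Q. Here disc(f) = 234832 is not a perfect square in Q, so the Galois group of f over Q is not contained in A_3 and must be all of S_3. The splitting field has degree |S_3| = 6 over Q, so [K : Q] = 6.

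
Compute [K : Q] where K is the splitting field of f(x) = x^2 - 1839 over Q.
[K : Q] = 2

f(x) = x^2 - 1839 factors as (x - √1839)(x + √1839). The splitting field is K = Q(√1839). Since 1839 is squarefree and > 1, it is not a perfect square, so x^2 - 1839 is irreducible over Q and [Q(√1839) : Q] = 2. Hence [K : Q] = 2.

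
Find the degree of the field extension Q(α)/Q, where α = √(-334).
[Q(α):Q] = 2

[Q(α):Q] equals the degree of the minimal polynomial of α. Here α^2 = -334 and x^2 + 334 is irreducible (d = -334 is squarefree, ≠ 1, hence not a square), so deg(m_α) = 2. Thus [Q(α):Q] = 2.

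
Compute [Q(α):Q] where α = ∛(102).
[Q(α):Q] = 3

The minimal polynomial of α is x^3 - 102, irreducible over Q since 102 is not a perfect cube (so x^3 - 102 has no rational root). Hence [Q(α):Q] = deg(m_α) = 3.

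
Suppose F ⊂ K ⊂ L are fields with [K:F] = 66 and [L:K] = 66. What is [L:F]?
[L:F] = 4356

The tower law says that for any tower of field extensions F ⊂ K ⊂ L with finite degrees, [L:F] = [L:K] · [K:F]. Here this gives [L:F] = 66 · 66 = 4356.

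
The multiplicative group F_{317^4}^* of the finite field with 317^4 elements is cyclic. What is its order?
|F_{317^4}^*| = 10098039120

F_{317^4} has 317^4 = 10098039121 elements; its multiplicative group consists of all nonzero elements, so |F_{317^4}^*| = 10098039121 - 1 = 10098039120. (It is cyclic since any finite subgroup of the multiplicative group of a field is cyclic.)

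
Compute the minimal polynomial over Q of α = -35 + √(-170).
m_α(x) = x^2 + 70x + 1395

From α + 35 = √(-170), squaring gives (α + 35)^2 = -170, i.e. α^2 + 70α + 1225 = -170, so α^2 + 70α + 1395 = 0. The discriminant of x^2 + 70x + 1395 is (70)^2 - 4·(1395) = 4900 - 5580 = -680, and 4·(-170) is not a perfect square in Q since -170 is squarefree and ≠ 1. Hence x^2 + 70x + 1395 is irreducible over Q and is the minimal polynomial of α.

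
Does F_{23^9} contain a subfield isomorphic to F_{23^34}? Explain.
No: F_{23^34} is not a subfield of F_{23^9}

F_{p^m} embeds in F_{p^n} iff m | n. Here 34 ∤ 9 (since 9 = 0·34 + 9 with remainder 9 ≠ 0), so F_{23^34} is not a subfield of F_{23^9}. Equivalently: if it were, the tower law would give 34 = [F_{23^34}:F_23] dividing [F_{23^9}:F_23] = 9, contradiction.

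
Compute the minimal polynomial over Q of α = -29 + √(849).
m_α(x) = x^2 + 58x - 8

From α + 29 = √(849), squaring gives (α + 29)^2 = 849, i.e. α^2 + 58α + 841 = 849, so α^2 + 58α - 8 = 0. The discriminant of x^2 + 58x - 8 is (58)^2 - 4·(-8) = 3364 + 32 = 3396, and 4·(849) is not a perfect square in Q since 849 is squarefree and ≠ 1. Hence x^2 + 58x - 8 is irreducible over Q and is the minimal polynomial of α.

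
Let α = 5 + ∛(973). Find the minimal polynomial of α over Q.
m_α(x) = x^3 - 15x^2 + 75x - 1098

Set β = α - 5 = ∛(973), so β^3 = 973. Then (α - 5)^3 - 973 = 0, i.e. α is a root of g(x) = (x - 5)^3 - 973 = x^3 - 15x^2 + 75x - 1098. Since g(x) = h(x - 5) where h(x) = x^3 - 973, and h is irreducible over Q (because 973 is not a perfect cube, so h has no rational root, and a monic cubic with no rational root is irreducible), g is also irreducible (irreducibility is preserved under the substitution x → x - 5). Hence m_α(x) = x^3 - 15x^2 + 75x - 1098.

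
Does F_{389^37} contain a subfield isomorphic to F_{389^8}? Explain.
No: F_{389^8} is not a subfield of F_{389^37}

F_{p^m} embeds in F_{p^n} iff m | n. Here 8 ∤ 37 (since 37 = 4·8 + 5 with remainder 5 ≠ 0), so F_{389^8} is not a subfield of F_{389^37}. Equivalently: if it were, the tower law would give 8 = [F_{389^8}:F_389] dividing [F_{389^37}:F_389] = 37, contradiction.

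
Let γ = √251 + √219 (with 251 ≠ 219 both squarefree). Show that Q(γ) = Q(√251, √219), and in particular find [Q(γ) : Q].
[Q(γ) : Q] = 4 (equivalently, Q(γ) = Q(√251, √219))

Obviously Q(γ) ⊆ Q(√251, √219), and [Q(√251, √219):Q] = 4 (since 251, 219 are distinct squarefree integers > 1 with 54969 not a perfect square). To show equality we compute the minimal polynomial of γ. From γ = √251 + √219: γ^2 = 251 + 2√(54969) + 219 = 470 + 2√(54969), so γ^2 - 470 = 2√(54969); squaring, (γ^2 - 470)^2 = 4·54969, i.e. γ^4 - 940γ^2 + 220900 - 219876 = 0, i.e. γ^4 - 940γ^2 + 1024 = 0. So γ is a root of x^4 - 940x^2 + 1024. This polynomial is irreducible over Q: it has no rational root (each ±√251 ± √219 is irrational), and any factorization into two quadratics over Q would force √(54969) ∈ Q (pairing opposite roots) or √251, √219 ∈ Q (other pairings), all impossible. Hence [Q(γ):Q] = 4 = [Q(√251, √219):Q], so Q(γ) = Q(√251, √219).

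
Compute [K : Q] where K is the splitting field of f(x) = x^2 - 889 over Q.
[K : Q] = 2

f(x) = x^2 - 889 factors as (x - √889)(x + √889). The splitting field is K = Q(√889). Since 889 is squarefree and > 1, it is not a perfect square, so x^2 - 889 is irreducible over Q and [Q(√889) : Q] = 2. Hence [K : Q] = 2.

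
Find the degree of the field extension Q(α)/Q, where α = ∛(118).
[Q(α):Q] = 3

The minimal polynomial of α is x^3 - 118, irreducible over Q since 118 is not a perfect cube (so x^3 - 118 has no rational root). Hence [Q(α):Q] = deg(m_α) = 3.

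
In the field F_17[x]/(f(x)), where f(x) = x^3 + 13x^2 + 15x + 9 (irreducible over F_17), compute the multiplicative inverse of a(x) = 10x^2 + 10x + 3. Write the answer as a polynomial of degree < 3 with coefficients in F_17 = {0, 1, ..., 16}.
a(x)^(-1) ≡ 3x^2 + 16x + 1 (mod f(x))

Since f is irreducible over F_17, F_17[x]/(f) is a field and a(x) ≠ 0 has an inverse. Apply the extended Euclidean algorithm to f(x) and a(x) in F_17[x]: f(x) = (12x + 8)·a(x) + (x + 2);  a(x) = (10x + 7)·(x + 2) + (6). The last nonzero remainder is the constant 6 = gcd(f, a) in F_17. Back-substituting through the division chain expresses 6 = s(x)·a(x) + t(x)·f(x) with s(x) ≡ x^2 + 11x + 6 (mod f), so (x^2 + 11x + 6)·a(x) ≡ 6 (mod f). Multiplying by 6^(-1) ≡ 3 in F_17 gives a(x)^(-1) ≡ 3·(x^2 + 11x + 6) ≡ 3x^2 + 16x + 1 (mod f). Check: (10x^2 + 10x + 3)·(3x^2 + 16x + 1) = 13x^4 + 3x^3 + 9x^2 + 7x + 3 ≡ 1 (mod x^3 + 13x^2 + 15x + 9).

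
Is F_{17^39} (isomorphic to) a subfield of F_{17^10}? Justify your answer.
No: F_{17^39} is not a subfield of F_{17^10}

F_{p^m} embeds in F_{p^n} iff m | n. Here 39 ∤ 10 (since 10 = 0·39 + 10 with remainder 10 ≠ 0), so F_{17^39} is not a subfield of F_{17^10}. Equivalently: if it were, the tower law would give 39 = [F_{17^39}:F_17] dividing [F_{17^10}:F_17] = 10, contradiction.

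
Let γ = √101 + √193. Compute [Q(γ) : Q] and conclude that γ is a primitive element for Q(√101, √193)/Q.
[Q(γ) : Q] = 4 (equivalently, Q(γ) = Q(√101, √193))

Obviously Q(γ) ⊆ Q(√101, √193), and [Q(√101, √193):Q] = 4 (since 101, 193 are distinct squarefree integers > 1 with 19493 not a perfect square). To show equality we compute the minimal polynomial of γ. From γ = √101 + √193: γ^2 = 101 + 2√(19493) + 193 = 294 + 2√(19493), so γ^2 - 294 = 2√(19493); squaring, (γ^2 - 294)^2 = 4·19493, i.e. γ^4 - 588γ^2 + 86436 - 77972 = 0, i.e. γ^4 - 588γ^2 + 8464 = 0. So γ is a root of x^4 - 588x^2 + 8464. This polynomial is irreducible over Q: it has no rational root (each ±√101 ± √193 is irrational), and any factorization into two quadratics over Q would force √(19493) ∈ Q (pairing opposite roots) or √101, √193 ∈ Q (other pairings), all impossible. Hence [Q(γ):Q] = 4 = [Q(√101, √193):Q], so Q(γ) = Q(√101, √193).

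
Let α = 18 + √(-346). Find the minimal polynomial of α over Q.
m_α(x) = x^2 - 36x + 670

From α - 18 = √(-346), squaring gives (α - 18)^2 = -346, i.e. α^2 - 36α + 324 = -346, so α^2 - 36α + 670 = 0. The discriminant of x^2 - 36x + 670 is (-36)^2 - 4·(670) = 1296 - 2680 = -1384, and 4·(-346) is not a perfect square in Q since -346 is squarefree and ≠ 1. Hence x^2 - 36x + 670 is irreducible over Q and is the minimal polynomial of α.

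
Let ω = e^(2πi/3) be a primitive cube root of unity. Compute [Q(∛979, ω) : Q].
[Q(∛979, ω) : Q] = 6

[Q(∛979):Q] = 3 (min poly x^3 - 979, irreducible since 979 is not a perfect cube). [Q(ω):Q] = 2 (min poly x^2 + x + 1). Since Q(∛979) ⊂ R and ω ∉ R, we have ω ∉ Q(∛979), so x^2 + x + 1 remains irreducible over Q(∛979) and [Q(∛979, ω) : Q(∛979)] = 2. By the tower law, [Q(∛979, ω) : Q] = 3 · 2 = 6. (In fact Q(∛979, ω) is the splitting field of x^3 - 979 over Q.)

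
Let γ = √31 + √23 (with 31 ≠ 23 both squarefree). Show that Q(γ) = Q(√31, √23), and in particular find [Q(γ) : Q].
[Q(γ) : Q] = 4 (equivalently, Q(γ) = Q(√31, √23))

Obviously Q(γ) ⊆ Q(√31, √23), and [Q(√31, √23):Q] = 4 (since 31, 23 are distinct squarefree integers > 1 with 713 not a perfect square). To show equality we compute the minimal polynomial of γ. From γ = √31 + √23: γ^2 = 31 + 2√(713) + 23 = 54 + 2√(713), so γ^2 - 54 = 2√(713); squaring, (γ^2 - 54)^2 = 4·713, i.e. γ^4 - 108γ^2 + 2916 - 2852 = 0, i.e. γ^4 - 108γ^2 + 64 = 0. So γ is a root of x^4 - 108x^2 + 64. This polynomial is irreducible over Q: it has no rational root (each ±√31 ± √23 is irrational), and any factorization into two quadratics over Q would force √(713) ∈ Q (pairing opposite roots) or √31, √23 ∈ Q (other pairings), all impossible. Hence [Q(γ):Q] = 4 = [Q(√31, √23):Q], so Q(γ) = Q(√31, √23).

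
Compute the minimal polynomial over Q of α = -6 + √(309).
m_α(x) = x^2 + 12x - 273

From α + 6 = √(309), squaring gives (α + 6)^2 = 309, i.e. α^2 + 12α + 36 = 309, so α^2 + 12α - 273 = 0. The discriminant of x^2 + 12x - 273 is (12)^2 - 4·(-273) = 144 + 1092 = 1236, and 4·(309) is not a perfect square in Q since 309 is squarefree and ≠ 1. Hence x^2 + 12x - 273 is irreducible over Q and is the minimal polynomial of α.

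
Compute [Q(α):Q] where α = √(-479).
[Q(α):Q] = 2

[Q(α):Q] equals the degree of the minimal polynomial of α. Here α^2 = -479 and x^2 + 479 is irreducible (d = -479 is squarefree, ≠ 1, hence not a square), so deg(m_α) = 2. Thus [Q(α):Q] = 2.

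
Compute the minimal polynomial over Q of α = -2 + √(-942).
m_α(x) = x^2 + 4x + 946

From α + 2 = √(-942), squaring gives (α + 2)^2 = -942, i.e. α^2 + 4α + 4 = -942, so α^2 + 4α + 946 = 0. The discriminant of x^2 + 4x + 946 is (4)^2 - 4·(946) = 16 - 3784 = -3768, and 4·(-942) is not a perfect square in Q since -942 is squarefree and ≠ 1. Hence x^2 + 4x + 946 is irreducible over Q and is the minimal polynomial of α.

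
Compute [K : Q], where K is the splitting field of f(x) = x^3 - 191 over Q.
[K : Q] = 6

The roots of x^3 - 191 are ∛191, ω∛191, ω^2∛191 where ω = e^(2πi/3) is a primitive cube root of unity, so K = Q(∛191, ω). Now [Q(∛191):Q] = 3 (since 191 is not a perfect cube, x^3 - 191 is irreducible) and [Q(ω):Q] = 2. Both 2 and 3 divide [K:Q], and [K:Q] ≤ 3·2 = 6, so [K:Q] = 6. (Equivalently: Q(∛191) ⊂ R but ω ∉ R, so [K : Q(∛191)] = 2.)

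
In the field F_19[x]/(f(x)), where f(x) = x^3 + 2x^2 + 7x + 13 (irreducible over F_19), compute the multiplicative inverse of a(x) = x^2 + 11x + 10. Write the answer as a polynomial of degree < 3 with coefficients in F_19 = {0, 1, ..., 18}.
a(x)^(-1) ≡ 4x^2 + 14x + 10 (mod f(x))

Since f is irreducible over F_19, F_19[x]/(f) is a field and a(x) ≠ 0 has an inverse. Apply the extended Euclidean algorithm to f(x) and a(x) in F_19[x]: f(x) = (x + 10)·a(x) + (x + 8);  a(x) = (x + 3)·(x + 8) + (5). The last nonzero remainder is the constant 5 = gcd(f, a) in F_19. Back-substituting through the division chain expresses 5 = s(x)·a(x) + t(x)·f(x) with s(x) ≡ x^2 + 13x + 12 (mod f), so (x^2 + 13x + 12)·a(x) ≡ 5 (mod f). Multiplying by 5^(-1) ≡ 4 in F_19 gives a(x)^(-1) ≡ 4·(x^2 + 13x + 12) ≡ 4x^2 + 14x + 10 (mod f). Check: (x^2 + 11x + 10)·(4x^2 + 14x + 10) = 4x^4 + x^3 + 14x^2 + 3x + 5 ≡ 1 (mod x^3 + 2x^2 + 7x + 13).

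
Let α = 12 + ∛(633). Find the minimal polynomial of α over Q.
m_α(x) = x^3 - 36x^2 + 432x - 2361

Set β = α - 12 = ∛(633), so β^3 = 633. Then (α - 12)^3 - 633 = 0, i.e. α is a root of g(x) = (x - 12)^3 - 633 = x^3 - 36x^2 + 432x - 2361. Since g(x) = h(x - 12) where h(x) = x^3 - 633, and h is irreducible over Q (because 633 is not a perfect cube, so h has no rational root, and a monic cubic with no rational root is irreducible), g is also irreducible (irreducibility is preserved under the substitution x → x - 12). Hence m_α(x) = x^3 - 36x^2 + 432x - 2361.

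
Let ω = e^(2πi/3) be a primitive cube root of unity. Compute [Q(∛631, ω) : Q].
[Q(∛631, ω) : Q] = 6

[Q(∛631):Q] = 3 (min poly x^3 - 631, irreducible since 631 is not a perfect cube). [Q(ω):Q] = 2 (min poly x^2 + x + 1). Since Q(∛631) ⊂ R and ω ∉ R, we have ω ∉ Q(∛631), so x^2 + x + 1 remains irreducible over Q(∛631) and [Q(∛631, ω) : Q(∛631)] = 2. By the tower law, [Q(∛631, ω) : Q] = 3 · 2 = 6. (In fact Q(∛631, ω) is the splitting field of x^3 - 631 over Q.)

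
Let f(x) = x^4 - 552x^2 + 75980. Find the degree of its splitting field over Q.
[K : Q] = 4

Solving the quadratic in x^2: x^2 = (552 ± √(552^2 - 4·75980))/2 = (552 ± √784)/2 = (552 ± 28)/2, giving x^2 = 262 or x^2 = 290. So f(x) = (x^2 - 262)(x^2 - 290) and the roots of f are ±√262, ±√290. Hence the splitting field is K = Q(√262, √290). Since 262 and 290 are distinct squarefree integers > 1, their product 75980 is not a perfect square, so √290 ∉ Q(√262). By the tower law [K:Q] = [Q(√262,√290):Q(√262)] · [Q(√262):Q] = 2 · 2 = 4.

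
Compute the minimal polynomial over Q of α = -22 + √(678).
m_α(x) = x^2 + 44x - 194

From α + 22 = √(678), squaring gives (α + 22)^2 = 678, i.e. α^2 + 44α + 484 = 678, so α^2 + 44α - 194 = 0. The discriminant of x^2 + 44x - 194 is (44)^2 - 4·(-194) = 1936 + 776 = 2712, and 4·(678) is not a perfect square in Q since 678 is squarefree and ≠ 1. Hence x^2 + 44x - 194 is irreducible over Q and is the minimal polynomial of α.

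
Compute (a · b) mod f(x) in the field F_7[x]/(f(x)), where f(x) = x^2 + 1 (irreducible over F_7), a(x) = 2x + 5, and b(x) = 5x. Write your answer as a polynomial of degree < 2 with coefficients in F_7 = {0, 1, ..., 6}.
a · b ≡ 4x + 4 (mod f(x))

Multiply in F_7[x]: a(x)·b(x) = (2x + 5)·(5x) = 3x^2 + 4x. This has degree ≥ 2, so divide by f(x) over F_7: 3x^2 + 4x = (3)·(x^2 + 1) + (4x + 4). Hence a·b ≡ 4x + 4 (mod f). (F_7[x]/(f) is a field with 7^2 = 49 elements since f is irreducible of degree 2.)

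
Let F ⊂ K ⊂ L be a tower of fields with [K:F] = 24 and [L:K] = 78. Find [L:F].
[L:F] = 1872

The tower law says that for any tower of field extensions F ⊂ K ⊂ L with finite degrees, [L:F] = [L:K] · [K:F]. Here this gives [L:F] = 78 · 24 = 1872.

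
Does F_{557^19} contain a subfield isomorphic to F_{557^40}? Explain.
No: F_{557^40} is not a subfield of F_{557^19}

F_{p^m} embeds in F_{p^n} iff m | n. Here 40 ∤ 19 (since 19 = 0·40 + 19 with remainder 19 ≠ 0), so F_{557^40} is not a subfield of F_{557^19}. Equivalently: if it were, the tower law would give 40 = [F_{557^40}:F_557] dividing [F_{557^19}:F_557] = 19, contradiction.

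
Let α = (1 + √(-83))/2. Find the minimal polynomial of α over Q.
m_α(x) = x^2 - x + 21

From 2α - 1 = √(-83), squaring gives (2α - 1)^2 = -83, i.e. 4α^2 - 4α + 1 = -83, so α^2 - α + (1 + 83)/4 = 0. Since -83 ≡ 1 (mod 4), (1 + 83)/4 = 21 ∈ Z. The polynomial x^2 - x + 21 has discriminant 1 - 4·(21) = -83, which is not a perfect square in Q (d = -83 is squarefree and ≠ 1), so x^2 - x + 21 is irreducible over Q. It is the minimal polynomial of α.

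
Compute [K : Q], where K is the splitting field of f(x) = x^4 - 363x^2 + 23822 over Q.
[K : Q] = 4

Solving the quadratic in x^2: x^2 = (363 ± √(363^2 - 4·23822))/2 = (363 ± √36481)/2 = (363 ± 191)/2, giving x^2 = 277 or x^2 = 86. So f(x) = (x^2 - 277)(x^2 - 86) and the roots of f are ±√277, ±√86. Hence the splitting field is K = Q(√277, √86). Since 277 and 86 are distinct squarefree integers > 1, their product 23822 is not a perfect square, so √86 ∉ Q(√277). By the tower law [K:Q] = [Q(√277,√86):Q(√277)] · [Q(√277):Q] = 2 · 2 = 4.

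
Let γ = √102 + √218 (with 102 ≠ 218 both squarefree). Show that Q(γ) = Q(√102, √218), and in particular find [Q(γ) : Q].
[Q(γ) : Q] = 4 (equivalently, Q(γ) = Q(√102, √218))

Obviously Q(γ) ⊆ Q(√102, √218), and [Q(√102, √218):Q] = 4 (since 102, 218 are distinct squarefree integers > 1 with 22236 not a perfect square). To show equality we compute the minimal polynomial of γ. From γ = √102 + √218: γ^2 = 102 + 2√(22236) + 218 = 320 + 2√(22236), so γ^2 - 320 = 2√(22236); squaring, (γ^2 - 320)^2 = 4·22236, i.e. γ^4 - 640γ^2 + 102400 - 88944 = 0, i.e. γ^4 - 640γ^2 + 13456 = 0. So γ is a root of x^4 - 640x^2 + 13456. This polynomial is irreducible over Q: it has no rational root (each ±√102 ± √218 is irrational), and any factorization into two quadratics over Q would force √(22236) ∈ Q (pairing opposite roots) or √102, √218 ∈ Q (other pairings), all impossible. Hence [Q(γ):Q] = 4 = [Q(√102, √218):Q], so Q(γ) = Q(√102, √218).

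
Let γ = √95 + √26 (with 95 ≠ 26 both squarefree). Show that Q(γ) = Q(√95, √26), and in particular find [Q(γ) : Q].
[Q(γ) : Q] = 4 (equivalently, Q(γ) = Q(√95, √26))

Obviously Q(γ) ⊆ Q(√95, √26), and [Q(√95, √26):Q] = 4 (since 95, 26 are distinct squarefree integers > 1 with 2470 not a perfect square). To show equality we compute the minimal polynomial of γ. From γ = √95 + √26: γ^2 = 95 + 2√(2470) + 26 = 121 + 2√(2470), so γ^2 - 121 = 2√(2470); squaring, (γ^2 - 121)^2 = 4·2470, i.e. γ^4 - 242γ^2 + 14641 - 9880 = 0, i.e. γ^4 - 242γ^2 + 4761 = 0. So γ is a root of x^4 - 242x^2 + 4761. This polynomial is irreducible over Q: it has no rational root (each ±√95 ± √26 is irrational), and any factorization into two quadratics over Q would force √(2470) ∈ Q (pairing opposite roots) or √95, √26 ∈ Q (other pairings), all impossible. Hence [Q(γ):Q] = 4 = [Q(√95, √26):Q], so Q(γ) = Q(√95, √26).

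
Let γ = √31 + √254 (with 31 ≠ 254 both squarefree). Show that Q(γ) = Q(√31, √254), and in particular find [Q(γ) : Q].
[Q(γ) : Q] = 4 (equivalently, Q(γ) = Q(√31, √254))

Obviously Q(γ) ⊆ Q(√31, √254), and [Q(√31, √254):Q] = 4 (since 31, 254 are distinct squarefree integers > 1 with 7874 not a perfect square). To show equality we compute the minimal polynomial of γ. From γ = √31 + √254: γ^2 = 31 + 2√(7874) + 254 = 285 + 2√(7874), so γ^2 - 285 = 2√(7874); squaring, (γ^2 - 285)^2 = 4·7874, i.e. γ^4 - 570γ^2 + 81225 - 31496 = 0, i.e. γ^4 - 570γ^2 + 49729 = 0. So γ is a root of x^4 - 570x^2 + 49729. This polynomial is irreducible over Q: it has no rational root (each ±√31 ± √254 is irrational), and any factorization into two quadratics over Q would force √(7874) ∈ Q (pairing opposite roots) or √31, √254 ∈ Q (other pairings), all impossible. Hence [Q(γ):Q] = 4 = [Q(√31, √254):Q], so Q(γ) = Q(√31, √254).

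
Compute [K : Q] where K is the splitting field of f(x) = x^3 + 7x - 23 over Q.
[K : Q] = 6

By the rational root test, any rational root of the monic integer polynomial f(x) = x^3 + 7x - 23 must be an integer dividing the constant term -23, i.e. one of ±{1, 23}. Evaluating: f(1) = -15, f(-1) = -31, f(23) = 12305, f(-23) = -12351; none is 0, so f has no rational root and is therefore irreducible over Q (a cubic with no linear factor over a field is irreducible). For an irreducible cubic, the Galois group is A_3 or S_3 according as the discriminant disc(f) = -4a^3 - 27b^2 = -4·(7)^3 - 27·(-23)^2 = -15655 is or is not a square in Q. Here disc(f) = -15655 is not a perfect square in Q, so the Galois group of f over Q is not contained in A_3 and must be all of S_3. The splitting field has degree |S_3| = 6 over Q, so [K : Q] = 6.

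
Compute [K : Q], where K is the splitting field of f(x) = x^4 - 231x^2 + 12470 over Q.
[K : Q] = 4

Solving the quadratic in x^2: x^2 = (231 ± √(231^2 - 4·12470))/2 = (231 ± √3481)/2 = (231 ± 59)/2, giving x^2 = 145 or x^2 = 86. So f(x) = (x^2 - 145)(x^2 - 86) and the roots of f are ±√145, ±√86. Hence the splitting field is K = Q(√145, √86). Since 145 and 86 are distinct squarefree integers > 1, their product 12470 is not a perfect square, so √86 ∉ Q(√145). By the tower law [K:Q] = [Q(√145,√86):Q(√145)] · [Q(√145):Q] = 2 · 2 = 4.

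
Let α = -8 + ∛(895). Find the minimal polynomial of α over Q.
m_α(x) = x^3 + 24x^2 + 192x - 383

Set β = α + 8 = ∛(895), so β^3 = 895. Then (α + 8)^3 - 895 = 0, i.e. α is a root of g(x) = (x + 8)^3 - 895 = x^3 + 24x^2 + 192x - 383. Since g(x) = h(x + 8) where h(x) = x^3 - 895, and h is irreducible over Q (because 895 is not a perfect cube, so h has no rational root, and a monic cubic with no rational root is irreducible), g is also irreducible (irreducibility is preserved under the substitution x → x + 8). Hence m_α(x) = x^3 + 24x^2 + 192x - 383.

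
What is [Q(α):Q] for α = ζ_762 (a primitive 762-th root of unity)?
[Q(α):Q] = 252

The minimal polynomial of ζ_762 over Q is the 762-th cyclotomic polynomial Φ_762(x), which is irreducible over Q and has degree φ(762) = 252. Hence [Q(α):Q] = φ(762) = 252.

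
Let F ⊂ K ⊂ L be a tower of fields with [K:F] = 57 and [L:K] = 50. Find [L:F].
[L:F] = 2850

The tower law says that for any tower of field extensions F ⊂ K ⊂ L with finite degrees, [L:F] = [L:K] · [K:F]. Here this gives [L:F] = 50 · 57 = 2850.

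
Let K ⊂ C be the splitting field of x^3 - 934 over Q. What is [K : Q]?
[K : Q] = 6

The roots of x^3 - 934 are ∛934, ω∛934, ω^2∛934 where ω = e^(2πi/3) is a primitive cube root of unity, so K = Q(∛934, ω). Now [Q(∛934):Q] = 3 (since 934 is not a perfect cube, x^3 - 934 is irreducible) and [Q(ω):Q] = 2. Both 2 and 3 divide [K:Q], and [K:Q] ≤ 3·2 = 6, so [K:Q] = 6. (Equivalently: Q(∛934) ⊂ R but ω ∉ R, so [K : Q(∛934)] = 2.)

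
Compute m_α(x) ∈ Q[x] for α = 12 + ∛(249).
m_α(x) = x^3 - 36x^2 + 432x - 1977

Set β = α - 12 = ∛(249), so β^3 = 249. Then (α - 12)^3 - 249 = 0, i.e. α is a root of g(x) = (x - 12)^3 - 249 = x^3 - 36x^2 + 432x - 1977. Since g(x) = h(x - 12) where h(x) = x^3 - 249, and h is irreducible over Q (because 249 is not a perfect cube, so h has no rational root, and a monic cubic with no rational root is irreducible), g is also irreducible (irreducibility is preserved under the substitution x → x - 12). Hence m_α(x) = x^3 - 36x^2 + 432x - 1977.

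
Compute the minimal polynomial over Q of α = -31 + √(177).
m_α(x) = x^2 + 62x + 784

From α + 31 = √(177), squaring gives (α + 31)^2 = 177, i.e. α^2 + 62α + 961 = 177, so α^2 + 62α + 784 = 0. The discriminant of x^2 + 62x + 784 is (62)^2 - 4·(784) = 3844 - 3136 = 708, and 4·(177) is not a perfect square in Q since 177 is squarefree and ≠ 1. Hence x^2 + 62x + 784 is irreducible over Q and is the minimal polynomial of α.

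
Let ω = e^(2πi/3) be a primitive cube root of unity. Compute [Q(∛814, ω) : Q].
[Q(∛814, ω) : Q] = 6

[Q(∛814):Q] = 3 (min poly x^3 - 814, irreducible since 814 is not a perfect cube). [Q(ω):Q] = 2 (min poly x^2 + x + 1). Since Q(∛814) ⊂ R and ω ∉ R, we have ω ∉ Q(∛814), so x^2 + x + 1 remains irreducible over Q(∛814) and [Q(∛814, ω) : Q(∛814)] = 2. By the tower law, [Q(∛814, ω) : Q] = 3 · 2 = 6. (In fact Q(∛814, ω) is the splitting field of x^3 - 814 over Q.)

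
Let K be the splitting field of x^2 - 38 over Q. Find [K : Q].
[K : Q] = 2

f(x) = x^2 - 38 factors as (x - √38)(x + √38). The splitting field is K = Q(√38). Since 38 is squarefree and > 1, it is not a perfect square, so x^2 - 38 is irreducible over Q and [Q(√38) : Q] = 2. Hence [K : Q] = 2.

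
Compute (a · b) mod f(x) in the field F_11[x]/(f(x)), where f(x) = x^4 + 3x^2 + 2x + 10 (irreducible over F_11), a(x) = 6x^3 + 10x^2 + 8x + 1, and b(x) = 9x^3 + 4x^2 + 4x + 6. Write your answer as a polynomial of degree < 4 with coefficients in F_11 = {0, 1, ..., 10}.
a · b ≡ 8x^3 + 9x + 2 (mod f(x))

Multiply in F_11[x]: a(x)·b(x) = (6x^3 + 10x^2 + 8x + 1)·(9x^3 + 4x^2 + 4x + 6) = 10x^6 + 4x^5 + 4x^4 + 7x^3 + 8x^2 + 8x + 6. This has degree ≥ 4, so divide by f(x) over F_11: 10x^6 + 4x^5 + 4x^4 + 7x^3 + 8x^2 + 8x + 6 = (10x^2 + 4x + 7)·(x^4 + 3x^2 + 2x + 10) + (8x^3 + 9x + 2). Hence a·b ≡ 8x^3 + 9x + 2 (mod f). (F_11[x]/(f) is a field with 11^4 = 14641 elements since f is irreducible of degree 4.)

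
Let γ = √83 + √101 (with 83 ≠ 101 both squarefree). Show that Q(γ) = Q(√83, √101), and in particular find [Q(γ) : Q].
[Q(γ) : Q] = 4 (equivalently, Q(γ) = Q(√83, √101))

Obviously Q(γ) ⊆ Q(√83, √101), and [Q(√83, √101):Q] = 4 (since 83, 101 are distinct squarefree integers > 1 with 8383 not a perfect square). To show equality we compute the minimal polynomial of γ. From γ = √83 + √101: γ^2 = 83 + 2√(8383) + 101 = 184 + 2√(8383), so γ^2 - 184 = 2√(8383); squaring, (γ^2 - 184)^2 = 4·8383, i.e. γ^4 - 368γ^2 + 33856 - 33532 = 0, i.e. γ^4 - 368γ^2 + 324 = 0. So γ is a root of x^4 - 368x^2 + 324. This polynomial is irreducible over Q: it has no rational root (each ±√83 ± √101 is irrational), and any factorization into two quadratics over Q would force √(8383) ∈ Q (pairing opposite roots) or √83, √101 ∈ Q (other pairings), all impossible. Hence [Q(γ):Q] = 4 = [Q(√83, √101):Q], so Q(γ) = Q(√83, √101).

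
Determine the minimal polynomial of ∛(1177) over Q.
m_α(x) = x^3 - 1177

α satisfies α^3 = 1177, so x^3 - 1177 annihilates α. By the rational root test, a rational root p/q (in lowest terms) of x^3 - 1177 would satisfy p^3 = 1177 q^3, forcing q = 1 and p^3 = 1177; but 1177 is not a perfect cube, contradiction. A monic cubic over Q with no rational root is irreducible (any nontrivial factorization would include a linear factor). Hence x^3 - 1177 is the minimal polynomial of α, and in particular [Q(α):Q] = 3.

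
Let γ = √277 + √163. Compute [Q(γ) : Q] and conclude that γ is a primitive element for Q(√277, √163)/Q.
[Q(γ) : Q] = 4 (equivalently, Q(γ) = Q(√277, √163))

Obviously Q(γ) ⊆ Q(√277, √163), and [Q(√277, √163):Q] = 4 (since 277, 163 are distinct squarefree integers > 1 with 45151 not a perfect square). To show equality we compute the minimal polynomial of γ. From γ = √277 + √163: γ^2 = 277 + 2√(45151) + 163 = 440 + 2√(45151), so γ^2 - 440 = 2√(45151); squaring, (γ^2 - 440)^2 = 4·45151, i.e. γ^4 - 880γ^2 + 193600 - 180604 = 0, i.e. γ^4 - 880γ^2 + 12996 = 0. So γ is a root of x^4 - 880x^2 + 12996. This polynomial is irreducible over Q: it has no rational root (each ±√277 ± √163 is irrational), and any factorization into two quadratics over Q would force √(45151) ∈ Q (pairing opposite roots) or √277, √163 ∈ Q (other pairings), all impossible. Hence [Q(γ):Q] = 4 = [Q(√277, √163):Q], so Q(γ) = Q(√277, √163).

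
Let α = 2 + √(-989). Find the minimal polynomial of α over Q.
m_α(x) = x^2 - 4x + 993

From α - 2 = √(-989), squaring gives (α - 2)^2 = -989, i.e. α^2 - 4α + 4 = -989, so α^2 - 4α + 993 = 0. The discriminant of x^2 - 4x + 993 is (-4)^2 - 4·(993) = 16 - 3972 = -3956, and 4·(-989) is not a perfect square in Q since -989 is squarefree and ≠ 1. Hence x^2 - 4x + 993 is irreducible over Q and is the minimal polynomial of α.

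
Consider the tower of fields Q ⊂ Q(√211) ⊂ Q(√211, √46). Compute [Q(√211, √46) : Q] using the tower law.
[Q(√211, √46) : Q] = 4

[Q(√211):Q] = 2 (min poly x^2 - 211, irreducible since 211 is squarefree > 1). For the top step, suppose √46 ∈ Q(√211), say √46 = c + d√211 with c, d ∈ Q. Squaring: 46 = c^2 + 211d^2 + 2cd√211. Since √211 ∉ Q this forces 2cd = 0. If d = 0 then √46 = c ∈ Q, contradicting 46 squarefree > 1. If c = 0 then 46 = 211d^2, so 211·46 = (211d)^2 is a perfect square in Q — but 211·46 = 9706 is not a perfect square (since 211 and 46 are distinct squarefree integers). Contradiction. Hence √46 ∉ Q(√211), so x^2 - 46 stays irreducible over Q(√211) and [Q(√211, √46) : Q(√211)] = 2. By the tower law, [Q(√211, √46) : Q] = 2 · 2 = 4.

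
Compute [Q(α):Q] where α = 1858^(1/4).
[Q(α):Q] = 4

α is a root of x^4 - 1858. By Eisenstein's criterion at the prime p = 2 (which divides the constant term 1858 but p^2 = 4 does not, since 1858 is squarefree), x^4 - 1858 is irreducible over Q. Hence [Q(α):Q] = 4.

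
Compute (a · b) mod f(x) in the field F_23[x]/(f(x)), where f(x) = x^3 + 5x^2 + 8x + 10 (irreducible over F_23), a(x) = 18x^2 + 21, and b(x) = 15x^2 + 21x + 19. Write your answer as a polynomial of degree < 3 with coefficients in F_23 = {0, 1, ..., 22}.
a · b ≡ 22x^2 + 20x + 22 (mod f(x))

Multiply in F_23[x]: a(x)·b(x) = (18x^2 + 21)·(15x^2 + 21x + 19) = 17x^4 + 10x^3 + 13x^2 + 4x + 8. This has degree ≥ 3, so divide by f(x) over F_23: 17x^4 + 10x^3 + 13x^2 + 4x + 8 = (17x + 17)·(x^3 + 5x^2 + 8x + 10) + (22x^2 + 20x + 22). Hence a·b ≡ 22x^2 + 20x + 22 (mod f). (F_23[x]/(f) is a field with 23^3 = 12167 elements since f is irreducible of degree 3.)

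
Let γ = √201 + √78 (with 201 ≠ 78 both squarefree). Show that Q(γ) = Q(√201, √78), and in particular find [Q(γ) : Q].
[Q(γ) : Q] = 4 (equivalently, Q(γ) = Q(√201, √78))

Obviously Q(γ) ⊆ Q(√201, √78), and [Q(√201, √78):Q] = 4 (since 201, 78 are distinct squarefree integers > 1 with 15678 not a perfect square). To show equality we compute the minimal polynomial of γ. From γ = √201 + √78: γ^2 = 201 + 2√(15678) + 78 = 279 + 2√(15678), so γ^2 - 279 = 2√(15678); squaring, (γ^2 - 279)^2 = 4·15678, i.e. γ^4 - 558γ^2 + 77841 - 62712 = 0, i.e. γ^4 - 558γ^2 + 15129 = 0. So γ is a root of x^4 - 558x^2 + 15129. This polynomial is irreducible over Q: it has no rational root (each ±√201 ± √78 is irrational), and any factorization into two quadratics over Q would force √(15678) ∈ Q (pairing opposite roots) or √201, √78 ∈ Q (other pairings), all impossible. Hence [Q(γ):Q] = 4 = [Q(√201, √78):Q], so Q(γ) = Q(√201, √78).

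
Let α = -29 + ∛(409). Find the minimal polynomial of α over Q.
m_α(x) = x^3 + 87x^2 + 2523x + 23980

Set β = α + 29 = ∛(409), so β^3 = 409. Then (α + 29)^3 - 409 = 0, i.e. α is a root of g(x) = (x + 29)^3 - 409 = x^3 + 87x^2 + 2523x + 23980. Since g(x) = h(x + 29) where h(x) = x^3 - 409, and h is irreducible over Q (because 409 is not a perfect cube, so h has no rational root, and a monic cubic with no rational root is irreducible), g is also irreducible (irreducibility is preserved under the substitution x → x + 29). Hence m_α(x) = x^3 + 87x^2 + 2523x + 23980.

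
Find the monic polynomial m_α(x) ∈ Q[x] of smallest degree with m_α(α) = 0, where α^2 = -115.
m_α(x) = x^2 + 115

α satisfies α^2 + 115 = 0, so x^2 + 115 annihilates α. Since d = -115 is squarefree and ≠ 1, it is not a perfect square in Q, so x^2 + 115 has no rational root and is therefore irreducible over Q (a degree-2 polynomial over a field is irreducible iff it has no root). Hence m_α(x) = x^2 + 115.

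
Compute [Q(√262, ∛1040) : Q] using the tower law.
[Q(√262, ∛1040) : Q] = 6

Let L = Q(√262, ∛1040). Since Q(√262) ⊂ L and [Q(√262):Q] = 2, the tower law gives 2 | [L:Q]. Likewise Q(∛1040) ⊂ L with [Q(∛1040):Q] = 3 (because 1040 is not a perfect cube), so 3 | [L:Q]. As gcd(2,3) = 1, [L:Q] is divisible by 6. Conversely L is generated over Q by √262 and ∛1040, so [L:Q] ≤ 2·3 = 6. Therefore [Q(√262, ∛1040) : Q] = 6.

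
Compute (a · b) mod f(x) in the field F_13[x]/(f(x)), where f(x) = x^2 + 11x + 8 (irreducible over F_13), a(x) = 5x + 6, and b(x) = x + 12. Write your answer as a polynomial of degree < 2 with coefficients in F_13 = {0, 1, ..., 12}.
a · b ≡ 11x + 6 (mod f(x))

Multiply in F_13[x]: a(x)·b(x) = (5x + 6)·(x + 12) = 5x^2 + x + 7. This has degree ≥ 2, so divide by f(x) over F_13: 5x^2 + x + 7 = (5)·(x^2 + 11x + 8) + (11x + 6). Hence a·b ≡ 11x + 6 (mod f). (F_13[x]/(f) is a field with 13^2 = 169 elements since f is irreducible of degree 2.)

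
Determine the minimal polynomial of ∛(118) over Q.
m_α(x) = x^3 - 118

α satisfies α^3 = 118, so x^3 - 118 annihilates α. By the rational root test, a rational root p/q (in lowest terms) of x^3 - 118 would satisfy p^3 = 118 q^3, forcing q = 1 and p^3 = 118; but 118 is not a perfect cube, contradiction. A monic cubic over Q with no rational root is irreducible (any nontrivial factorization would include a linear factor). Hence x^3 - 118 is the minimal polynomial of α, and in particular [Q(α):Q] = 3.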